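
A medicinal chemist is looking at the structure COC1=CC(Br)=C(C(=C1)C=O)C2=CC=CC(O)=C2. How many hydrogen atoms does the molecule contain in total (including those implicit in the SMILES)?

Walk through each heavy atom and fill implicit hydrogens from standard valence (C 4, N 3, O 2, S 2, halogen 1):
  atom 1: C, bond orders sum to 1 (valence 4) → 3 H
  atom 2: O, bond orders sum to 2 (valence 2) → 0 H
  atom 3: C, bond orders sum to 4 (valence 4) → 0 H
  atom 4: C, bond orders sum to 3 (valence 4) → 1 H
  atom 5: C, bond orders sum to 4 (valence 4) → 0 H
  atom 6: Br (halogen, monovalent) → 0 H
  atom 7: C, bond orders sum to 4 (valence 4) → 0 H
  atom 8: C, bond orders sum to 4 (valence 4) → 0 H
  atom 9: C, bond orders sum to 3 (valence 4) → 1 H
  atom 10: C, bond orders sum to 3 (valence 4) → 1 H
  atom 11: O, bond orders sum to 2 (valence 2) → 0 H
  atom 12: C, bond orders sum to 4 (valence 4) → 0 H
  atom 13: C, bond orders sum to 3 (valence 4) → 1 H
  atom 14: C, bond orders sum to 3 (valence 4) → 1 H
  atom 15: C, bond orders sum to 3 (valence 4) → 1 H
  atom 16: C, bond orders sum to 4 (valence 4) → 0 H
  atom 17: O, bond orders sum to 1 (valence 2) → 1 H
  atom 18: C, bond orders sum to 3 (valence 4) → 1 H
Total hydrogens: 11.

11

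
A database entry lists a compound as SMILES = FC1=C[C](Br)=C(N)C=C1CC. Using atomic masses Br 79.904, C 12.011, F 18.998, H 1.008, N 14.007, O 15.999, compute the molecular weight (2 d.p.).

First, the molecular formula is C8H9BrFN (counting implicit H from valence).
  Br: 1 × 79.904 = 79.904
  C: 8 × 12.011 = 96.088
  F: 1 × 18.998 = 18.998
  H: 9 × 1.008 = 9.072
  N: 1 × 14.007 = 14.007
Sum: 1×79.904 + 8×12.011 + 1×18.998 + 9×1.008 + 1×14.007 = 218.069 → 218.07 g/mol.

218.07 g/mol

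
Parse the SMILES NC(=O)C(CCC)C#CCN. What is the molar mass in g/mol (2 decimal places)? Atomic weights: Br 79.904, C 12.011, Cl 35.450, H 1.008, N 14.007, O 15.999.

154.21 g/mol

First, the molecular formula is C8H14N2O (counting implicit H from valence).
  C: 8 × 12.011 = 96.088
  H: 14 × 1.008 = 14.112
  N: 2 × 14.007 = 28.014
  O: 1 × 15.999 = 15.999
Sum: 8×12.011 + 14×1.008 + 2×14.007 + 1×15.999 = 154.213 → 154.21 g/mol.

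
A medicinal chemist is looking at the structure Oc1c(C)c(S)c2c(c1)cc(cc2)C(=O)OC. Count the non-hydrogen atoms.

17

Every atom symbol written in the SMILES (organic subset) is one heavy atom; implicit H are not written.
Heavy atoms by element → C:13, O:3, S:1.
Total: 17.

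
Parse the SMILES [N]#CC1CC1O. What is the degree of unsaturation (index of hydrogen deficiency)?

Degree of unsaturation = (number of rings) + (number of π bonds).
Ring closures in the SMILES: 1.
π bonds: 1 triple bond (each 2 DoU) → 2 DoU from unsaturation.
Total DoU = 1 + 2 = 3.

3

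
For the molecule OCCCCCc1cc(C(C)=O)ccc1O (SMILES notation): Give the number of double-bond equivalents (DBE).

Molecular formula: C13H18O3.
DoU = (2C + 2 + N − H − X) / 2, where X is the halogen count and O/S are ignored.
    = (2·13 + 2 + 0 − 18 − 0) / 2 = 10 / 2 = 5.

5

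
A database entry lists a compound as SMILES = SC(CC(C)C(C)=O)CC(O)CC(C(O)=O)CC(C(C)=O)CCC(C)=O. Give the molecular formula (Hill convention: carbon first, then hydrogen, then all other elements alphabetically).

C19H32O6S

Walk through each heavy atom and fill implicit hydrogens from standard valence (C 4, N 3, O 2, S 2, halogen 1):
  atom 1: S, bond orders sum to 1 (valence 2) → 1 H
  atom 2: C, bond orders sum to 3 (valence 4) → 1 H
  atom 3: C, bond orders sum to 2 (valence 4) → 2 H
  atom 4: C, bond orders sum to 3 (valence 4) → 1 H
  atom 5: C, bond orders sum to 1 (valence 4) → 3 H
  atom 6: C, bond orders sum to 4 (valence 4) → 0 H
  atom 7: C, bond orders sum to 1 (valence 4) → 3 H
  atom 8: O, bond orders sum to 2 (valence 2) → 0 H
  atom 9: C, bond orders sum to 2 (valence 4) → 2 H
  atom 10: C, bond orders sum to 3 (valence 4) → 1 H
  atom 11: O, bond orders sum to 1 (valence 2) → 1 H
  atom 12: C, bond orders sum to 2 (valence 4) → 2 H
  atom 13: C, bond orders sum to 3 (valence 4) → 1 H
  atom 14: C, bond orders sum to 4 (valence 4) → 0 H
  atom 15: O, bond orders sum to 1 (valence 2) → 1 H
  atom 16: O, bond orders sum to 2 (valence 2) → 0 H
  atom 17: C, bond orders sum to 2 (valence 4) → 2 H
  atom 18: C, bond orders sum to 3 (valence 4) → 1 H
  atom 19: C, bond orders sum to 4 (valence 4) → 0 H
  atom 20: C, bond orders sum to 1 (valence 4) → 3 H
  atom 21: O, bond orders sum to 2 (valence 2) → 0 H
  atom 22: C, bond orders sum to 2 (valence 4) → 2 H
  atom 23: C, bond orders sum to 2 (valence 4) → 2 H
  atom 24: C, bond orders sum to 4 (valence 4) → 0 H
  atom 25: C, bond orders sum to 1 (valence 4) → 3 H
  atom 26: O, bond orders sum to 2 (valence 2) → 0 H
Totals → C:19, H:32, O:6, S:1.
In Hill order: C19H32O6S.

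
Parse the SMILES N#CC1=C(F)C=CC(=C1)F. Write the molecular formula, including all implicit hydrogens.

Walk through each heavy atom and fill implicit hydrogens from standard valence (C 4, N 3, O 2, S 2, halogen 1):
  atom 1: N, bond orders sum to 3 (valence 3) → 0 H
  atom 2: C, bond orders sum to 4 (valence 4) → 0 H
  atom 3: C, bond orders sum to 4 (valence 4) → 0 H
  atom 4: C, bond orders sum to 4 (valence 4) → 0 H
  atom 5: F (halogen, monovalent) → 0 H
  atom 6: C, bond orders sum to 3 (valence 4) → 1 H
  atom 7: C, bond orders sum to 3 (valence 4) → 1 H
  atom 8: C, bond orders sum to 4 (valence 4) → 0 H
  atom 9: C, bond orders sum to 3 (valence 4) → 1 H
  atom 10: F (halogen, monovalent) → 0 H
Totals → C:7, H:3, F:2, N:1.
In Hill order: C7H3F2N.

C7H3F2N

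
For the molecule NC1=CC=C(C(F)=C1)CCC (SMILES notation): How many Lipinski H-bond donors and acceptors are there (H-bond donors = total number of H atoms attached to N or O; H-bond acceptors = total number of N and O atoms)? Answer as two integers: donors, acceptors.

2, 1

Donors: find every N or O and count the H atoms it carries.
  atom 1 (N): bond orders sum to 1 → 2 H
Lipinski HBD = 2.
Acceptors: N atoms = 1, O atoms = 0 → HBA = 1.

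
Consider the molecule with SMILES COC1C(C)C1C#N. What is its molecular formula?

C6H9NO

Walk through each heavy atom and fill implicit hydrogens from standard valence (C 4, N 3, O 2, S 2, halogen 1):
  atom 1: C, bond orders sum to 1 (valence 4) → 3 H
  atom 2: O, bond orders sum to 2 (valence 2) → 0 H
  atom 3: C, bond orders sum to 3 (valence 4) → 1 H
  atom 4: C, bond orders sum to 3 (valence 4) → 1 H
  atom 5: C, bond orders sum to 1 (valence 4) → 3 H
  atom 6: C, bond orders sum to 3 (valence 4) → 1 H
  atom 7: C, bond orders sum to 4 (valence 4) → 0 H
  atom 8: N, bond orders sum to 3 (valence 3) → 0 H
Totals → C:6, H:9, N:1, O:1.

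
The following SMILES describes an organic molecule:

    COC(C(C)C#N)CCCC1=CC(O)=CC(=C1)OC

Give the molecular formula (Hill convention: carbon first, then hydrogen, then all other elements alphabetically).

Walk through each heavy atom and fill implicit hydrogens from standard valence (C 4, N 3, O 2, S 2, halogen 1):
  atom 1: C, bond orders sum to 1 (valence 4) → 3 H
  atom 2: O, bond orders sum to 2 (valence 2) → 0 H
  atom 3: C, bond orders sum to 3 (valence 4) → 1 H
  atom 4: C, bond orders sum to 3 (valence 4) → 1 H
  atom 5: C, bond orders sum to 1 (valence 4) → 3 H
  atom 6: C, bond orders sum to 4 (valence 4) → 0 H
  atom 7: N, bond orders sum to 3 (valence 3) → 0 H
  atom 8: C, bond orders sum to 2 (valence 4) → 2 H
  atom 9: C, bond orders sum to 2 (valence 4) → 2 H
  atom 10: C, bond orders sum to 2 (valence 4) → 2 H
  atom 11: C, bond orders sum to 4 (valence 4) → 0 H
  atom 12: C, bond orders sum to 3 (valence 4) → 1 H
  atom 13: C, bond orders sum to 4 (valence 4) → 0 H
  atom 14: O, bond orders sum to 1 (valence 2) → 1 H
  atom 15: C, bond orders sum to 3 (valence 4) → 1 H
  atom 16: C, bond orders sum to 4 (valence 4) → 0 H
  atom 17: C, bond orders sum to 3 (valence 4) → 1 H
  atom 18: O, bond orders sum to 2 (valence 2) → 0 H
  atom 19: C, bond orders sum to 1 (valence 4) → 3 H
Totals → C:15, H:21, N:1, O:3.

C15H21NO3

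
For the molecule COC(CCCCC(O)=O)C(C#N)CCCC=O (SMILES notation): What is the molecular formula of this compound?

Walk through each heavy atom and fill implicit hydrogens from standard valence (C 4, N 3, O 2, S 2, halogen 1):
  atom 1: C, bond orders sum to 1 (valence 4) → 3 H
  atom 2: O, bond orders sum to 2 (valence 2) → 0 H
  atom 3: C, bond orders sum to 3 (valence 4) → 1 H
  atom 4: C, bond orders sum to 2 (valence 4) → 2 H
  atom 5: C, bond orders sum to 2 (valence 4) → 2 H
  atom 6: C, bond orders sum to 2 (valence 4) → 2 H
  atom 7: C, bond orders sum to 2 (valence 4) → 2 H
  atom 8: C, bond orders sum to 4 (valence 4) → 0 H
  atom 9: O, bond orders sum to 1 (valence 2) → 1 H
  atom 10: O, bond orders sum to 2 (valence 2) → 0 H
  atom 11: C, bond orders sum to 3 (valence 4) → 1 H
  atom 12: C, bond orders sum to 4 (valence 4) → 0 H
  atom 13: N, bond orders sum to 3 (valence 3) → 0 H
  atom 14: C, bond orders sum to 2 (valence 4) → 2 H
  atom 15: C, bond orders sum to 2 (valence 4) → 2 H
  atom 16: C, bond orders sum to 2 (valence 4) → 2 H
  atom 17: C, bond orders sum to 3 (valence 4) → 1 H
  atom 18: O, bond orders sum to 2 (valence 2) → 0 H
Totals → C:13, H:21, N:1, O:4.
In Hill order: C13H21NO4.

C13H21NO4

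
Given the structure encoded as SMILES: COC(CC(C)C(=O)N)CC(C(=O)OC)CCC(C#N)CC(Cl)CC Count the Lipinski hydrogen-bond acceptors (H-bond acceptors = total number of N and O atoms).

N atoms: 2; O atoms: 4.
Lipinski HBA = 2 + 4 = 6.

6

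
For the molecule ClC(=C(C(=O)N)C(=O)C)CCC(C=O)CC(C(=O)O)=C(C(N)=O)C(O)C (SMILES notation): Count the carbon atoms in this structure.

16

Count every carbon token in the SMILES (each C, including those in ring-closure positions and inside branches).
Carbon count: 16.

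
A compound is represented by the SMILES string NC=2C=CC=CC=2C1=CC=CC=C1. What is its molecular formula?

Walk through each heavy atom and fill implicit hydrogens from standard valence (C 4, N 3, O 2, S 2, halogen 1):
  atom 1: N, bond orders sum to 1 (valence 3) → 2 H
  atom 2: C, bond orders sum to 4 (valence 4) → 0 H
  atom 3: C, bond orders sum to 3 (valence 4) → 1 H
  atom 4: C, bond orders sum to 3 (valence 4) → 1 H
  atom 5: C, bond orders sum to 3 (valence 4) → 1 H
  atom 6: C, bond orders sum to 3 (valence 4) → 1 H
  atom 7: C, bond orders sum to 4 (valence 4) → 0 H
  atom 8: C, bond orders sum to 4 (valence 4) → 0 H
  atom 9: C, bond orders sum to 3 (valence 4) → 1 H
  atom 10: C, bond orders sum to 3 (valence 4) → 1 H
  atom 11: C, bond orders sum to 3 (valence 4) → 1 H
  atom 12: C, bond orders sum to 3 (valence 4) → 1 H
  atom 13: C, bond orders sum to 3 (valence 4) → 1 H
Totals → C:12, H:11, N:1.
In Hill order: C12H11N.

C12H11N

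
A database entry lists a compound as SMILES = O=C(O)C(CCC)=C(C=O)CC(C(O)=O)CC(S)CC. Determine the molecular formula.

C14H22O5S

Walk through each heavy atom and fill implicit hydrogens from standard valence (C 4, N 3, O 2, S 2, halogen 1):
  atom 1: O, bond orders sum to 2 (valence 2) → 0 H
  atom 2: C, bond orders sum to 4 (valence 4) → 0 H
  atom 3: O, bond orders sum to 1 (valence 2) → 1 H
  atom 4: C, bond orders sum to 4 (valence 4) → 0 H
  atom 5: C, bond orders sum to 2 (valence 4) → 2 H
  atom 6: C, bond orders sum to 2 (valence 4) → 2 H
  atom 7: C, bond orders sum to 1 (valence 4) → 3 H
  atom 8: C, bond orders sum to 4 (valence 4) → 0 H
  atom 9: C, bond orders sum to 3 (valence 4) → 1 H
  atom 10: O, bond orders sum to 2 (valence 2) → 0 H
  atom 11: C, bond orders sum to 2 (valence 4) → 2 H
  atom 12: C, bond orders sum to 3 (valence 4) → 1 H
  atom 13: C, bond orders sum to 4 (valence 4) → 0 H
  atom 14: O, bond orders sum to 1 (valence 2) → 1 H
  atom 15: O, bond orders sum to 2 (valence 2) → 0 H
  atom 16: C, bond orders sum to 2 (valence 4) → 2 H
  atom 17: C, bond orders sum to 3 (valence 4) → 1 H
  atom 18: S, bond orders sum to 1 (valence 2) → 1 H
  atom 19: C, bond orders sum to 2 (valence 4) → 2 H
  atom 20: C, bond orders sum to 1 (valence 4) → 3 H
Totals → C:14, H:22, O:5, S:1.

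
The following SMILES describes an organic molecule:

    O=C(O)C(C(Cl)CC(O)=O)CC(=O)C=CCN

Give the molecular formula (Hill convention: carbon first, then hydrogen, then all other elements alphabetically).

Walk through each heavy atom and fill implicit hydrogens from standard valence (C 4, N 3, O 2, S 2, halogen 1):
  atom 1: O, bond orders sum to 2 (valence 2) → 0 H
  atom 2: C, bond orders sum to 4 (valence 4) → 0 H
  atom 3: O, bond orders sum to 1 (valence 2) → 1 H
  atom 4: C, bond orders sum to 3 (valence 4) → 1 H
  atom 5: C, bond orders sum to 3 (valence 4) → 1 H
  atom 6: Cl (halogen, monovalent) → 0 H
  atom 7: C, bond orders sum to 2 (valence 4) → 2 H
  atom 8: C, bond orders sum to 4 (valence 4) → 0 H
  atom 9: O, bond orders sum to 1 (valence 2) → 1 H
  atom 10: O, bond orders sum to 2 (valence 2) → 0 H
  atom 11: C, bond orders sum to 2 (valence 4) → 2 H
  atom 12: C, bond orders sum to 4 (valence 4) → 0 H
  atom 13: O, bond orders sum to 2 (valence 2) → 0 H
  atom 14: C, bond orders sum to 3 (valence 4) → 1 H
  atom 15: C, bond orders sum to 3 (valence 4) → 1 H
  atom 16: C, bond orders sum to 2 (valence 4) → 2 H
  atom 17: N, bond orders sum to 1 (valence 3) → 2 H
Totals → C:10, H:14, Cl:1, N:1, O:5.

C10H14ClNO5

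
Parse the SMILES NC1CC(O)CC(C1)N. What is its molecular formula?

Walk through each heavy atom and fill implicit hydrogens from standard valence (C 4, N 3, O 2, S 2, halogen 1):
  atom 1: N, bond orders sum to 1 (valence 3) → 2 H
  atom 2: C, bond orders sum to 3 (valence 4) → 1 H
  atom 3: C, bond orders sum to 2 (valence 4) → 2 H
  atom 4: C, bond orders sum to 3 (valence 4) → 1 H
  atom 5: O, bond orders sum to 1 (valence 2) → 1 H
  atom 6: C, bond orders sum to 2 (valence 4) → 2 H
  atom 7: C, bond orders sum to 3 (valence 4) → 1 H
  atom 8: C, bond orders sum to 2 (valence 4) → 2 H
  atom 9: N, bond orders sum to 1 (valence 3) → 2 H
Totals → C:6, H:14, N:2, O:1.
In Hill order: C6H14N2O.

C6H14N2O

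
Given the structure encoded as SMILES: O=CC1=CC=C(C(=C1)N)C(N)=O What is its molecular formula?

C8H8N2O2

Walk through each heavy atom and fill implicit hydrogens from standard valence (C 4, N 3, O 2, S 2, halogen 1):
  atom 1: O, bond orders sum to 2 (valence 2) → 0 H
  atom 2: C, bond orders sum to 3 (valence 4) → 1 H
  atom 3: C, bond orders sum to 4 (valence 4) → 0 H
  atom 4: C, bond orders sum to 3 (valence 4) → 1 H
  atom 5: C, bond orders sum to 3 (valence 4) → 1 H
  atom 6: C, bond orders sum to 4 (valence 4) → 0 H
  atom 7: C, bond orders sum to 4 (valence 4) → 0 H
  atom 8: C, bond orders sum to 3 (valence 4) → 1 H
  atom 9: N, bond orders sum to 1 (valence 3) → 2 H
  atom 10: C, bond orders sum to 4 (valence 4) → 0 H
  atom 11: N, bond orders sum to 1 (valence 3) → 2 H
  atom 12: O, bond orders sum to 2 (valence 2) → 0 H
Totals → C:8, H:8, N:2, O:2.
In Hill order: C8H8N2O2.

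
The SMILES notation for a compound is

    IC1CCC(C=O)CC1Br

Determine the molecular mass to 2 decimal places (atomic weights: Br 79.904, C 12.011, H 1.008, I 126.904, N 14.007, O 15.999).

316.96 g/mol

First, the molecular formula is C7H10BrIO (counting implicit H from valence).
  Br: 1 × 79.904 = 79.904
  C: 7 × 12.011 = 84.077
  H: 10 × 1.008 = 10.080
  I: 1 × 126.904 = 126.904
  O: 1 × 15.999 = 15.999
Sum: 1×79.904 + 7×12.011 + 10×1.008 + 1×126.904 + 1×15.999 = 316.964 → 316.96 g/mol.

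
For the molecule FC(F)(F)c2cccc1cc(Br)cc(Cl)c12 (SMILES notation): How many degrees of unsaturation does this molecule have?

7

Molecular formula: C11H5BrClF3.
DoU = (2C + 2 + N − H − X) / 2, where X is the halogen count and O/S are ignored.
    = (2·11 + 2 + 0 − 5 − 5) / 2 = 14 / 2 = 7.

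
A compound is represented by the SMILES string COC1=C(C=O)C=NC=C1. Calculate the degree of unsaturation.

5

Molecular formula: C7H7NO2.
DoU = (2C + 2 + N − H − X) / 2, where X is the halogen count and O/S are ignored.
    = (2·7 + 2 + 1 − 7 − 0) / 2 = 10 / 2 = 5.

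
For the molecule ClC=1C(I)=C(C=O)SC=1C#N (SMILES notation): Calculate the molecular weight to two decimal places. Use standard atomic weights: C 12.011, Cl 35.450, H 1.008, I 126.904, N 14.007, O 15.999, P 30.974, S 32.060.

First, the molecular formula is C6HClINOS (counting implicit H from valence).
  C: 6 × 12.011 = 72.066
  Cl: 1 × 35.450 = 35.450
  H: 1 × 1.008 = 1.008
  I: 1 × 126.904 = 126.904
  N: 1 × 14.007 = 14.007
  O: 1 × 15.999 = 15.999
  S: 1 × 32.060 = 32.060
Sum: 6×12.011 + 1×35.450 + 1×1.008 + 1×126.904 + 1×14.007 + 1×15.999 + 1×32.060 = 297.494 → 297.49 g/mol.

297.49 g/mol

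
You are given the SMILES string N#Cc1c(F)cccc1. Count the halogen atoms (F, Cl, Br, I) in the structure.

1

Halogen atoms appear at heavy-atom position 5 (1×F).
Other groups present: 1 nitrile.
Halogen count: 1.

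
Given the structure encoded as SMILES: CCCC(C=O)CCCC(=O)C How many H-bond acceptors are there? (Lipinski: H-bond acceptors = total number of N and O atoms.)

2

N atoms: 0; O atoms: 2.
Lipinski HBA = 0 + 2 = 2.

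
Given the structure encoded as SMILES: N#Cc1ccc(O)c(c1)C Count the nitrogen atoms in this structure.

1

Scan the SMILES for N atoms (remember two-letter symbols like Cl and Br are single atoms).
Nitrogen count: 1.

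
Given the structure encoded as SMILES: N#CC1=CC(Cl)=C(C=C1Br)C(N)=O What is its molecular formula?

Walk through each heavy atom and fill implicit hydrogens from standard valence (C 4, N 3, O 2, S 2, halogen 1):
  atom 1: N, bond orders sum to 3 (valence 3) → 0 H
  atom 2: C, bond orders sum to 4 (valence 4) → 0 H
  atom 3: C, bond orders sum to 4 (valence 4) → 0 H
  atom 4: C, bond orders sum to 3 (valence 4) → 1 H
  atom 5: C, bond orders sum to 4 (valence 4) → 0 H
  atom 6: Cl (halogen, monovalent) → 0 H
  atom 7: C, bond orders sum to 4 (valence 4) → 0 H
  atom 8: C, bond orders sum to 3 (valence 4) → 1 H
  atom 9: C, bond orders sum to 4 (valence 4) → 0 H
  atom 10: Br (halogen, monovalent) → 0 H
  atom 11: C, bond orders sum to 4 (valence 4) → 0 H
  atom 12: N, bond orders sum to 1 (valence 3) → 2 H
  atom 13: O, bond orders sum to 2 (valence 2) → 0 H
Totals → C:8, H:4, Br:1, Cl:1, N:2, O:1.

C8H4BrClN2O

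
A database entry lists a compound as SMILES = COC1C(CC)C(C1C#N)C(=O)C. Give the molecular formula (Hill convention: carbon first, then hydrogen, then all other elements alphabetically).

Walk through each heavy atom and fill implicit hydrogens from standard valence (C 4, N 3, O 2, S 2, halogen 1):
  atom 1: C, bond orders sum to 1 (valence 4) → 3 H
  atom 2: O, bond orders sum to 2 (valence 2) → 0 H
  atom 3: C, bond orders sum to 3 (valence 4) → 1 H
  atom 4: C, bond orders sum to 3 (valence 4) → 1 H
  atom 5: C, bond orders sum to 2 (valence 4) → 2 H
  atom 6: C, bond orders sum to 1 (valence 4) → 3 H
  atom 7: C, bond orders sum to 3 (valence 4) → 1 H
  atom 8: C, bond orders sum to 3 (valence 4) → 1 H
  atom 9: C, bond orders sum to 4 (valence 4) → 0 H
  atom 10: N, bond orders sum to 3 (valence 3) → 0 H
  atom 11: C, bond orders sum to 4 (valence 4) → 0 H
  atom 12: O, bond orders sum to 2 (valence 2) → 0 H
  atom 13: C, bond orders sum to 1 (valence 4) → 3 H
Totals → C:10, H:15, N:1, O:2.

C10H15NO2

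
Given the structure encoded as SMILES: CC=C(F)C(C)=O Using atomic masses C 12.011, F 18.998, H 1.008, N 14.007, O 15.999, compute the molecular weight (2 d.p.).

First, the molecular formula is C5H7FO (counting implicit H from valence).
  C: 5 × 12.011 = 60.055
  F: 1 × 18.998 = 18.998
  H: 7 × 1.008 = 7.056
  O: 1 × 15.999 = 15.999
Sum: 5×12.011 + 1×18.998 + 7×1.008 + 1×15.999 = 102.108 → 102.11 g/mol.

102.11 g/mol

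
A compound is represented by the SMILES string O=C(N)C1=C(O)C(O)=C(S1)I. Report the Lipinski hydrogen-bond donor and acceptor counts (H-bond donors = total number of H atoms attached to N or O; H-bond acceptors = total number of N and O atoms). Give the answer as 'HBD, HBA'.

Donors: find every N or O and count the H atoms it carries.
  atom 1 (O): bond orders sum to 2 → 0 H
  atom 3 (N): bond orders sum to 1 → 2 H
  atom 6 (O): bond orders sum to 1 → 1 H
  atom 8 (O): bond orders sum to 1 → 1 H
Lipinski HBD = 4.
Acceptors: N atoms = 1, O atoms = 3 → HBA = 4.

4, 4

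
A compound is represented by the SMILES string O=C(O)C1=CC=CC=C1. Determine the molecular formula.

C7H6O2

Walk through each heavy atom and fill implicit hydrogens from standard valence (C 4, N 3, O 2, S 2, halogen 1):
  atom 1: O, bond orders sum to 2 (valence 2) → 0 H
  atom 2: C, bond orders sum to 4 (valence 4) → 0 H
  atom 3: O, bond orders sum to 1 (valence 2) → 1 H
  atom 4: C, bond orders sum to 4 (valence 4) → 0 H
  atom 5: C, bond orders sum to 3 (valence 4) → 1 H
  atom 6: C, bond orders sum to 3 (valence 4) → 1 H
  atom 7: C, bond orders sum to 3 (valence 4) → 1 H
  atom 8: C, bond orders sum to 3 (valence 4) → 1 H
  atom 9: C, bond orders sum to 3 (valence 4) → 1 H
Totals → C:7, H:6, O:2.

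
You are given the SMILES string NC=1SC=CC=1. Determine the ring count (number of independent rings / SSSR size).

In SMILES, each pair of matching ring-closure digits denotes one ring-closing bond; the number of such bonds equals the number of independent rings.
Ring-closure bonds here: 1.

1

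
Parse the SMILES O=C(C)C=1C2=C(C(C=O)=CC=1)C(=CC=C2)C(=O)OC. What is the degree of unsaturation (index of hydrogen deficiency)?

Degree of unsaturation = (number of rings) + (number of π bonds).
Ring closures in the SMILES: 2.
π bonds: 8 double bonds (each 1 DoU) → 8 DoU from unsaturation.
Total DoU = 2 + 8 = 10.

10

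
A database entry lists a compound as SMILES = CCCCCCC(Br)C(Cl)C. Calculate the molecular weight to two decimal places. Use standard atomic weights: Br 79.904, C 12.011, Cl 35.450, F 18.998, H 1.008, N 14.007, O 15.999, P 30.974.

First, the molecular formula is C9H18BrCl (counting implicit H from valence).
  Br: 1 × 79.904 = 79.904
  C: 9 × 12.011 = 108.099
  Cl: 1 × 35.450 = 35.450
  H: 18 × 1.008 = 18.144
Sum: 1×79.904 + 9×12.011 + 1×35.450 + 18×1.008 = 241.597 → 241.60 g/mol.

241.60 g/mol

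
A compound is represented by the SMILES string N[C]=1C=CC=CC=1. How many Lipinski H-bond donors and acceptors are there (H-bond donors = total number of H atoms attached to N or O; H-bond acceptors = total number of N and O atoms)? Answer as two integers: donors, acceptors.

Donors: find every N or O and count the H atoms it carries.
  atom 1 (N): bond orders sum to 1 → 2 H
Lipinski HBD = 2.
Acceptors: N atoms = 1, O atoms = 0 → HBA = 1.

2, 1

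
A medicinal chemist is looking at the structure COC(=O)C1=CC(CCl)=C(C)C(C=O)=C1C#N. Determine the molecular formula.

Walk through each heavy atom and fill implicit hydrogens from standard valence (C 4, N 3, O 2, S 2, halogen 1):
  atom 1: C, bond orders sum to 1 (valence 4) → 3 H
  atom 2: O, bond orders sum to 2 (valence 2) → 0 H
  atom 3: C, bond orders sum to 4 (valence 4) → 0 H
  atom 4: O, bond orders sum to 2 (valence 2) → 0 H
  atom 5: C, bond orders sum to 4 (valence 4) → 0 H
  atom 6: C, bond orders sum to 3 (valence 4) → 1 H
  atom 7: C, bond orders sum to 4 (valence 4) → 0 H
  atom 8: C, bond orders sum to 2 (valence 4) → 2 H
  atom 9: Cl (halogen, monovalent) → 0 H
  atom 10: C, bond orders sum to 4 (valence 4) → 0 H
  atom 11: C, bond orders sum to 1 (valence 4) → 3 H
  atom 12: C, bond orders sum to 4 (valence 4) → 0 H
  atom 13: C, bond orders sum to 3 (valence 4) → 1 H
  atom 14: O, bond orders sum to 2 (valence 2) → 0 H
  atom 15: C, bond orders sum to 4 (valence 4) → 0 H
  atom 16: C, bond orders sum to 4 (valence 4) → 0 H
  atom 17: N, bond orders sum to 3 (valence 3) → 0 H
Totals → C:12, H:10, Cl:1, N:1, O:3.
In Hill order: C12H10ClNO3.

C12H10ClNO3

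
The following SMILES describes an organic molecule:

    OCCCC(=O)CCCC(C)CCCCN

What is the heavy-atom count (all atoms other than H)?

16

Every atom symbol written in the SMILES (organic subset) is one heavy atom; implicit H are not written.
Heavy atoms by element → C:13, N:1, O:2.
Total: 16.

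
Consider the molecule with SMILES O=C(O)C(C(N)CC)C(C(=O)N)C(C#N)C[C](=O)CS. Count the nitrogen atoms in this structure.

Scan the SMILES for N atoms (remember two-letter symbols like Cl and Br are single atoms).
Nitrogen count: 3.

3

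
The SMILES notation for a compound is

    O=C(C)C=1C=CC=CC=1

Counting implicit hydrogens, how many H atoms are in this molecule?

8

Walk through each heavy atom and fill implicit hydrogens from standard valence (C 4, N 3, O 2, S 2, halogen 1):
  atom 1: O, bond orders sum to 2 (valence 2) → 0 H
  atom 2: C, bond orders sum to 4 (valence 4) → 0 H
  atom 3: C, bond orders sum to 1 (valence 4) → 3 H
  atom 4: C, bond orders sum to 4 (valence 4) → 0 H
  atom 5: C, bond orders sum to 3 (valence 4) → 1 H
  atom 6: C, bond orders sum to 3 (valence 4) → 1 H
  atom 7: C, bond orders sum to 3 (valence 4) → 1 H
  atom 8: C, bond orders sum to 3 (valence 4) → 1 H
  atom 9: C, bond orders sum to 3 (valence 4) → 1 H
Total hydrogens: 8.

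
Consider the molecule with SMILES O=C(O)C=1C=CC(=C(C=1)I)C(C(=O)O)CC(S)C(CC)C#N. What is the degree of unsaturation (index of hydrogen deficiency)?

8

Degree of unsaturation = (number of rings) + (number of π bonds).
Ring closures in the SMILES: 1.
π bonds: 5 double bonds (each 1 DoU), 1 triple bond (each 2 DoU) → 7 DoU from unsaturation.
Total DoU = 1 + 7 = 8.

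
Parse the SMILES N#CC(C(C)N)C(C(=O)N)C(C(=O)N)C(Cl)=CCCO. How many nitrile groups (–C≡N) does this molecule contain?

The nitrile motif appears at heavy-atom position 2 in the SMILES.
Other groups present: 1 alkene, 2 amide, 1 hydroxyl, 1 primary amine.
Nitrile count: 1.

1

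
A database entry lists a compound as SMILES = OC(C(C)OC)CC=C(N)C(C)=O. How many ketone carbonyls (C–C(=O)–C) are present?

1

The ketone motif appears at heavy-atom position 11 in the SMILES.
Other groups present: 1 alkene, 1 ether, 1 hydroxyl, 1 primary amine.
Ketone count: 1.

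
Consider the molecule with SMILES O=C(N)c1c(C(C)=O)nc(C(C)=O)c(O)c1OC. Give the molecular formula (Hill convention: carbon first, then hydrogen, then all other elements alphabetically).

Walk through each heavy atom and fill implicit hydrogens from standard valence (C 4, N 3, O 2, S 2, halogen 1); for lowercase aromatic atoms, an aromatic c carries 1 H when it has two neighbours and 0 H with three, and aromatic n carries 0 H:
  atom 1: O, bond orders sum to 2 (valence 2) → 0 H
  atom 2: C, bond orders sum to 4 (valence 4) → 0 H
  atom 3: N, bond orders sum to 1 (valence 3) → 2 H
  atom 4: aromatic c, 3 neighbours → 0 H
  atom 5: aromatic c, 3 neighbours → 0 H
  atom 6: C, bond orders sum to 4 (valence 4) → 0 H
  atom 7: C, bond orders sum to 1 (valence 4) → 3 H
  atom 8: O, bond orders sum to 2 (valence 2) → 0 H
  atom 9: aromatic n, 2 neighbours → 0 H
  atom 10: aromatic c, 3 neighbours → 0 H
  atom 11: C, bond orders sum to 4 (valence 4) → 0 H
  atom 12: C, bond orders sum to 1 (valence 4) → 3 H
  atom 13: O, bond orders sum to 2 (valence 2) → 0 H
  atom 14: aromatic c, 3 neighbours → 0 H
  atom 15: O, bond orders sum to 1 (valence 2) → 1 H
  atom 16: aromatic c, 3 neighbours → 0 H
  atom 17: O, bond orders sum to 2 (valence 2) → 0 H
  atom 18: C, bond orders sum to 1 (valence 4) → 3 H
Totals → C:11, H:12, N:2, O:5.

C11H12N2O5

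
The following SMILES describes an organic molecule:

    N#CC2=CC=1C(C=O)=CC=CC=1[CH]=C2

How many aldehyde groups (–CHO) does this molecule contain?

The aldehyde motif appears at heavy-atom position 7 in the SMILES.
Other groups present: 1 nitrile.
Aldehyde count: 1.

1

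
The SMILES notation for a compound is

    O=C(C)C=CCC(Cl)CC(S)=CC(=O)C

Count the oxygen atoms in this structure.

Scan the SMILES for O atoms (remember two-letter symbols like Cl and Br are single atoms).
Oxygen count: 2.

2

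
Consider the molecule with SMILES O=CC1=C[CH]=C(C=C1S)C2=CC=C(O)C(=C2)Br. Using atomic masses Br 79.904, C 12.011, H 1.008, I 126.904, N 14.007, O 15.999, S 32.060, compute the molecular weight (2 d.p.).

309.18 g/mol

First, the molecular formula is C13H9BrO2S (counting implicit H from valence).
  Br: 1 × 79.904 = 79.904
  C: 13 × 12.011 = 156.143
  H: 9 × 1.008 = 9.072
  O: 2 × 15.999 = 31.998
  S: 1 × 32.060 = 32.060
Sum: 1×79.904 + 13×12.011 + 9×1.008 + 2×15.999 + 1×32.060 = 309.177 → 309.18 g/mol.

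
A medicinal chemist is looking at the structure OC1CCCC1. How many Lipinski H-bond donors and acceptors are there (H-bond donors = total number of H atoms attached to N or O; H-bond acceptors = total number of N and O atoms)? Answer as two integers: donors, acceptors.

1, 1

Donors: find every N or O and count the H atoms it carries.
  atom 1 (O): bond orders sum to 1 → 1 H
Lipinski HBD = 1.
Acceptors: N atoms = 0, O atoms = 1 → HBA = 1.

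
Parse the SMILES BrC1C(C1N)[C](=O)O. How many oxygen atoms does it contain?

2

Scan the SMILES for O atoms (remember two-letter symbols like Cl and Br are single atoms).
Oxygen count: 2.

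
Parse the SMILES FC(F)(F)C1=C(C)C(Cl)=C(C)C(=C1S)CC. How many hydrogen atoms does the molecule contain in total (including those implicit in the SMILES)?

Walk through each heavy atom and fill implicit hydrogens from standard valence (C 4, N 3, O 2, S 2, halogen 1):
  atom 1: F (halogen, monovalent) → 0 H
  atom 2: C, bond orders sum to 4 (valence 4) → 0 H
  atom 3: F (halogen, monovalent) → 0 H
  atom 4: F (halogen, monovalent) → 0 H
  atom 5: C, bond orders sum to 4 (valence 4) → 0 H
  atom 6: C, bond orders sum to 4 (valence 4) → 0 H
  atom 7: C, bond orders sum to 1 (valence 4) → 3 H
  atom 8: C, bond orders sum to 4 (valence 4) → 0 H
  atom 9: Cl (halogen, monovalent) → 0 H
  atom 10: C, bond orders sum to 4 (valence 4) → 0 H
  atom 11: C, bond orders sum to 1 (valence 4) → 3 H
  atom 12: C, bond orders sum to 4 (valence 4) → 0 H
  atom 13: C, bond orders sum to 4 (valence 4) → 0 H
  atom 14: S, bond orders sum to 1 (valence 2) → 1 H
  atom 15: C, bond orders sum to 2 (valence 4) → 2 H
  atom 16: C, bond orders sum to 1 (valence 4) → 3 H
Total hydrogens: 12.

12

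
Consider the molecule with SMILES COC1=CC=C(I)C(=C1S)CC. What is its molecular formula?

Walk through each heavy atom and fill implicit hydrogens from standard valence (C 4, N 3, O 2, S 2, halogen 1):
  atom 1: C, bond orders sum to 1 (valence 4) → 3 H
  atom 2: O, bond orders sum to 2 (valence 2) → 0 H
  atom 3: C, bond orders sum to 4 (valence 4) → 0 H
  atom 4: C, bond orders sum to 3 (valence 4) → 1 H
  atom 5: C, bond orders sum to 3 (valence 4) → 1 H
  atom 6: C, bond orders sum to 4 (valence 4) → 0 H
  atom 7: I (halogen, monovalent) → 0 H
  atom 8: C, bond orders sum to 4 (valence 4) → 0 H
  atom 9: C, bond orders sum to 4 (valence 4) → 0 H
  atom 10: S, bond orders sum to 1 (valence 2) → 1 H
  atom 11: C, bond orders sum to 2 (valence 4) → 2 H
  atom 12: C, bond orders sum to 1 (valence 4) → 3 H
Totals → C:9, H:11, I:1, O:1, S:1.

C9H11IOS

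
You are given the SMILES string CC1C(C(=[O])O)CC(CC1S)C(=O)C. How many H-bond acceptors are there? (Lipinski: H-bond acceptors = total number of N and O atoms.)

N atoms: 0; O atoms: 3.
Lipinski HBA = 0 + 3 = 3.

3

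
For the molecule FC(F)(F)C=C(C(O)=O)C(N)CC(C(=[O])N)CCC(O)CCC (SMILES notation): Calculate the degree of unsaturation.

3

Degree of unsaturation = (number of rings) + (number of π bonds).
Ring closures in the SMILES: 0.
π bonds: 3 double bonds (each 1 DoU) → 3 DoU from unsaturation.
Total DoU = 0 + 3 = 3.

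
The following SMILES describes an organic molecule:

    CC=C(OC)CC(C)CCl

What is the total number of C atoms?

Count every carbon token in the SMILES (each C, including those in ring-closure positions and inside branches).
Carbon count: 8.

8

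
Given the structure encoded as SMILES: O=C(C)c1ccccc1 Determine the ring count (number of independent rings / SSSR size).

In SMILES, each pair of matching ring-closure digits denotes one ring-closing bond; the number of such bonds equals the number of independent rings.
Ring-closure bonds here: 1.

1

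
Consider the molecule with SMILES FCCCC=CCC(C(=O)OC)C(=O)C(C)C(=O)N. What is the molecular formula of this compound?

Walk through each heavy atom and fill implicit hydrogens from standard valence (C 4, N 3, O 2, S 2, halogen 1):
  atom 1: F (halogen, monovalent) → 0 H
  atom 2: C, bond orders sum to 2 (valence 4) → 2 H
  atom 3: C, bond orders sum to 2 (valence 4) → 2 H
  atom 4: C, bond orders sum to 2 (valence 4) → 2 H
  atom 5: C, bond orders sum to 3 (valence 4) → 1 H
  atom 6: C, bond orders sum to 3 (valence 4) → 1 H
  atom 7: C, bond orders sum to 2 (valence 4) → 2 H
  atom 8: C, bond orders sum to 3 (valence 4) → 1 H
  atom 9: C, bond orders sum to 4 (valence 4) → 0 H
  atom 10: O, bond orders sum to 2 (valence 2) → 0 H
  atom 11: O, bond orders sum to 2 (valence 2) → 0 H
  atom 12: C, bond orders sum to 1 (valence 4) → 3 H
  atom 13: C, bond orders sum to 4 (valence 4) → 0 H
  atom 14: O, bond orders sum to 2 (valence 2) → 0 H
  atom 15: C, bond orders sum to 3 (valence 4) → 1 H
  atom 16: C, bond orders sum to 1 (valence 4) → 3 H
  atom 17: C, bond orders sum to 4 (valence 4) → 0 H
  atom 18: O, bond orders sum to 2 (valence 2) → 0 H
  atom 19: N, bond orders sum to 1 (valence 3) → 2 H
Totals → C:13, H:20, F:1, N:1, O:4.
In Hill order: C13H20FNO4.

C13H20FNO4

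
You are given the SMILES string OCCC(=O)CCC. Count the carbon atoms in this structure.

6

Count every carbon token in the SMILES (each C, including those in ring-closure positions and inside branches).
Carbon count: 6.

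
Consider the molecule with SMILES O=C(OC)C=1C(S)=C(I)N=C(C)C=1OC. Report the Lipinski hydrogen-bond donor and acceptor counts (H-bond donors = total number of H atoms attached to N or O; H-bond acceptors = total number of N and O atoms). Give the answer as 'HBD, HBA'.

Donors: find every N or O and count the H atoms it carries.
  atom 1 (O): bond orders sum to 2 → 0 H
  atom 3 (O): bond orders sum to 2 → 0 H
  atom 10 (N): bond orders sum to 3 → 0 H
  atom 14 (O): bond orders sum to 2 → 0 H
Lipinski HBD = 0.
Acceptors: N atoms = 1, O atoms = 3 → HBA = 4.

0, 4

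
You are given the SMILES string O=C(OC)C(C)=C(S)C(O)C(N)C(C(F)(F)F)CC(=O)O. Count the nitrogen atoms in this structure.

Scan the SMILES for N atoms (remember two-letter symbols like Cl and Br are single atoms).
Nitrogen count: 1.

1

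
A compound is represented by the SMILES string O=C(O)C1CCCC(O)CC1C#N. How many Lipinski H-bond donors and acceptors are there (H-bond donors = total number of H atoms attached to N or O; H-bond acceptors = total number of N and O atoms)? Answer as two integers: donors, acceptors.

2, 4

Donors: find every N or O and count the H atoms it carries.
  atom 1 (O): bond orders sum to 2 → 0 H
  atom 3 (O): bond orders sum to 1 → 1 H
  atom 9 (O): bond orders sum to 1 → 1 H
  atom 13 (N): bond orders sum to 3 → 0 H
Lipinski HBD = 2.
Acceptors: N atoms = 1, O atoms = 3 → HBA = 4.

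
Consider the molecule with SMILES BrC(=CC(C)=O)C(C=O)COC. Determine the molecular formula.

Walk through each heavy atom and fill implicit hydrogens from standard valence (C 4, N 3, O 2, S 2, halogen 1):
  atom 1: Br (halogen, monovalent) → 0 H
  atom 2: C, bond orders sum to 4 (valence 4) → 0 H
  atom 3: C, bond orders sum to 3 (valence 4) → 1 H
  atom 4: C, bond orders sum to 4 (valence 4) → 0 H
  atom 5: C, bond orders sum to 1 (valence 4) → 3 H
  atom 6: O, bond orders sum to 2 (valence 2) → 0 H
  atom 7: C, bond orders sum to 3 (valence 4) → 1 H
  atom 8: C, bond orders sum to 3 (valence 4) → 1 H
  atom 9: O, bond orders sum to 2 (valence 2) → 0 H
  atom 10: C, bond orders sum to 2 (valence 4) → 2 H
  atom 11: O, bond orders sum to 2 (valence 2) → 0 H
  atom 12: C, bond orders sum to 1 (valence 4) → 3 H
Totals → C:8, H:11, Br:1, O:3.

C8H11BrO3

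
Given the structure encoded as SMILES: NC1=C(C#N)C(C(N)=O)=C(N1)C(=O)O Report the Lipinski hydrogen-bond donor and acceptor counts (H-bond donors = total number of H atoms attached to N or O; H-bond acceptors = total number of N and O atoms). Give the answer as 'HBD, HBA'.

6, 7

Donors: find every N or O and count the H atoms it carries.
  atom 1 (N): bond orders sum to 1 → 2 H
  atom 5 (N): bond orders sum to 3 → 0 H
  atom 8 (N): bond orders sum to 1 → 2 H
  atom 9 (O): bond orders sum to 2 → 0 H
  atom 11 (N): bond orders sum to 2 → 1 H
  atom 13 (O): bond orders sum to 2 → 0 H
  atom 14 (O): bond orders sum to 1 → 1 H
Lipinski HBD = 6.
Acceptors: N atoms = 4, O atoms = 3 → HBA = 7.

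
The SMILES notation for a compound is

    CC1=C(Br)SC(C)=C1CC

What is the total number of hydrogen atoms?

Walk through each heavy atom and fill implicit hydrogens from standard valence (C 4, N 3, O 2, S 2, halogen 1):
  atom 1: C, bond orders sum to 1 (valence 4) → 3 H
  atom 2: C, bond orders sum to 4 (valence 4) → 0 H
  atom 3: C, bond orders sum to 4 (valence 4) → 0 H
  atom 4: Br (halogen, monovalent) → 0 H
  atom 5: S, bond orders sum to 2 (valence 2) → 0 H
  atom 6: C, bond orders sum to 4 (valence 4) → 0 H
  atom 7: C, bond orders sum to 1 (valence 4) → 3 H
  atom 8: C, bond orders sum to 4 (valence 4) → 0 H
  atom 9: C, bond orders sum to 2 (valence 4) → 2 H
  atom 10: C, bond orders sum to 1 (valence 4) → 3 H
Total hydrogens: 11.

11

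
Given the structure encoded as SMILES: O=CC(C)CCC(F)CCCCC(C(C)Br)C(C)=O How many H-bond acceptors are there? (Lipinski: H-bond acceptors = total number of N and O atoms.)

2

N atoms: 0; O atoms: 2.
Lipinski HBA = 0 + 2 = 2.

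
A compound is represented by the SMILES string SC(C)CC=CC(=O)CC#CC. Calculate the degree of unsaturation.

Degree of unsaturation = (number of rings) + (number of π bonds).
Ring closures in the SMILES: 0.
π bonds: 2 double bonds (each 1 DoU), 1 triple bond (each 2 DoU) → 4 DoU from unsaturation.
Total DoU = 0 + 4 = 4.

4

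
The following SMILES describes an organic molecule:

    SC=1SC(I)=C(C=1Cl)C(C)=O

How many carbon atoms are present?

Count every carbon token in the SMILES (each C, including those in ring-closure positions and inside branches).
Carbon count: 6.

6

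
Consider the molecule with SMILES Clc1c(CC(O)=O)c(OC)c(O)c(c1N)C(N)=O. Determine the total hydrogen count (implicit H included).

Walk through each heavy atom and fill implicit hydrogens from standard valence (C 4, N 3, O 2, S 2, halogen 1); for lowercase aromatic atoms, an aromatic c carries 1 H when it has two neighbours and 0 H with three, and aromatic n carries 0 H:
  atom 1: Cl (halogen, monovalent) → 0 H
  atom 2: aromatic c, 3 neighbours → 0 H
  atom 3: aromatic c, 3 neighbours → 0 H
  atom 4: C, bond orders sum to 2 (valence 4) → 2 H
  atom 5: C, bond orders sum to 4 (valence 4) → 0 H
  atom 6: O, bond orders sum to 1 (valence 2) → 1 H
  atom 7: O, bond orders sum to 2 (valence 2) → 0 H
  atom 8: aromatic c, 3 neighbours → 0 H
  atom 9: O, bond orders sum to 2 (valence 2) → 0 H
  atom 10: C, bond orders sum to 1 (valence 4) → 3 H
  atom 11: aromatic c, 3 neighbours → 0 H
  atom 12: O, bond orders sum to 1 (valence 2) → 1 H
  atom 13: aromatic c, 3 neighbours → 0 H
  atom 14: aromatic c, 3 neighbours → 0 H
  atom 15: N, bond orders sum to 1 (valence 3) → 2 H
  atom 16: C, bond orders sum to 4 (valence 4) → 0 H
  atom 17: N, bond orders sum to 1 (valence 3) → 2 H
  atom 18: O, bond orders sum to 2 (valence 2) → 0 H
Total hydrogens: 11.

11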